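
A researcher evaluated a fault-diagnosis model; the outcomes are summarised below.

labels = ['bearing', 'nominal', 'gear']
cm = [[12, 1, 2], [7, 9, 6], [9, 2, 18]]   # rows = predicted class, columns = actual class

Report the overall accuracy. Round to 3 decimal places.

Accuracy = trace / total = (12+9+18=39) / 66 = 39/66 = 0.591

0.591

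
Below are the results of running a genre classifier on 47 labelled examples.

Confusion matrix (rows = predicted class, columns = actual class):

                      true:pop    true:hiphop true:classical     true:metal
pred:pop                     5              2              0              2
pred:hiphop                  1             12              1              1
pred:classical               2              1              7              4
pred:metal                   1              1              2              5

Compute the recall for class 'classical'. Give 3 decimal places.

recall = TP/(TP+FN).
classical: TP=7, FN=0+1+2=3 → 7/10 = 0.7000

0.700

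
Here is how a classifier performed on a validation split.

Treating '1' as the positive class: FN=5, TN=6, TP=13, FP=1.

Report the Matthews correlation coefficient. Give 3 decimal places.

0.524

MCC = (TP·TN − FP·FN) / √((TP+FP)(TP+FN)(TN+FP)(TN+FN))
Numerator = 13·6 − 1·5 = 73
Denominator = √(14·18·7·11) = √19404 = 139.2982
MCC = 73 / 139.2982 = 0.524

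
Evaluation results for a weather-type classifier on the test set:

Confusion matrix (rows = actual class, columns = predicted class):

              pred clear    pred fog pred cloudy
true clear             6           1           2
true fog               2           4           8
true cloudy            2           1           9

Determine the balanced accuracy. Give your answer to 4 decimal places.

0.5675

Balanced accuracy = mean of per-class recall.
  clear: recall = 6/9 = 0.66667
  fog: recall = 4/14 = 0.28571
  cloudy: recall = 9/12 = 0.75000
Mean = (0.66667 + 0.28571 + 0.75000) / 3 = 0.5675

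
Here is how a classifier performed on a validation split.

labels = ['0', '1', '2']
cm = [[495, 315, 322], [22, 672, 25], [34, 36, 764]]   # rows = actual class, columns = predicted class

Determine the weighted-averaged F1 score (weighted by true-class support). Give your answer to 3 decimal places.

0.699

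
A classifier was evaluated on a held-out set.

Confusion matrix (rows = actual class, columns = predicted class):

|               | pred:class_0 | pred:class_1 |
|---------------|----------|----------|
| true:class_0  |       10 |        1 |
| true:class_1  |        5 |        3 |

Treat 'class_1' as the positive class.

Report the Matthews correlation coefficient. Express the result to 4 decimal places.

MCC = (TP·TN − FP·FN) / √((TP+FP)(TP+FN)(TN+FP)(TN+FN))
Numerator = 3·10 − 1·5 = 25
Denominator = √(4·8·11·15) = √5280 = 72.6636
MCC = 25 / 72.6636 = 0.3441

0.3441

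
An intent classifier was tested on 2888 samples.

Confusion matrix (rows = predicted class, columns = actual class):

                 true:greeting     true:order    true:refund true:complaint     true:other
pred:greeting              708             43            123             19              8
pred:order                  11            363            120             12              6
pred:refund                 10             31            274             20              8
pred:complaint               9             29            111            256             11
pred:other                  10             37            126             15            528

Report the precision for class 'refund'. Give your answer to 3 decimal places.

0.799

Take TP from the diagonal, FP from the rest of the 'refund' prediction marginal, FN from the rest of the 'refund' actual marginal.
precision = TP/(TP+FP).
refund: TP=274, FP=10+31+20+8=69 → 274/343 = 0.7988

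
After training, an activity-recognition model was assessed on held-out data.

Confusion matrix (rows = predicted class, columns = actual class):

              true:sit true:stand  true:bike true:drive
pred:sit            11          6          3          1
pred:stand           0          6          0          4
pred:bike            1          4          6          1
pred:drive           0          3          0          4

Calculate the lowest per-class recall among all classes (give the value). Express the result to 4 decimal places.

Per-class recall (TP/(TP+FN)):
  sit: TP=11, FN=0+1+0=1 → 11/12 = 0.91667
  stand: TP=6, FN=6+4+3=13 → 6/19 = 0.31579
  bike: TP=6, FN=3+0+0=3 → 6/9 = 0.66667
  drive: TP=4, FN=1+4+1=6 → 4/10 = 0.40000
Lowest is class 'stand' with recall = 0.3158.

0.3158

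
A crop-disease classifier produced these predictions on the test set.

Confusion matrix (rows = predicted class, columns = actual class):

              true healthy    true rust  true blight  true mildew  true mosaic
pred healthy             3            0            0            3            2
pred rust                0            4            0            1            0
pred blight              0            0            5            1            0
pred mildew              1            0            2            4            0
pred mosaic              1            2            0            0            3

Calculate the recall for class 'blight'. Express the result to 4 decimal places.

0.7143

recall = TP/(TP+FN).
blight: TP=5, FN=0+0+2+0=2 → 5/7 = 0.71429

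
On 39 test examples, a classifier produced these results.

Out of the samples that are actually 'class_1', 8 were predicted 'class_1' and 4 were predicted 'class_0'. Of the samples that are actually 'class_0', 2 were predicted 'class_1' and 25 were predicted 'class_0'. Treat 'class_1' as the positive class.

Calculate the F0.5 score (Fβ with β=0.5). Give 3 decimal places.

0.769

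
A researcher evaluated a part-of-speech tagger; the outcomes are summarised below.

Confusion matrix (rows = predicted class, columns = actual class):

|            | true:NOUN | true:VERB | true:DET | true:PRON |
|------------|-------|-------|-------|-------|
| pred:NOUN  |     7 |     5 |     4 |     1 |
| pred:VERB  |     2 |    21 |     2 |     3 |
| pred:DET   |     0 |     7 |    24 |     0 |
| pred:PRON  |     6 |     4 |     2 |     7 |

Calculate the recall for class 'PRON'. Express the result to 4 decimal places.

Take TP from the diagonal, FP from the rest of the 'PRON' prediction marginal, FN from the rest of the 'PRON' actual marginal.
recall = TP/(TP+FN).
PRON: TP=7, FN=1+3+0=4 → 7/11 = 0.63636

0.6364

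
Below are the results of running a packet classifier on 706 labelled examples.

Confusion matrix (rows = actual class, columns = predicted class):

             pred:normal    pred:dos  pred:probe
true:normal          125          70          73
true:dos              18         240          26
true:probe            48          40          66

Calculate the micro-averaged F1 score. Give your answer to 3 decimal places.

0.610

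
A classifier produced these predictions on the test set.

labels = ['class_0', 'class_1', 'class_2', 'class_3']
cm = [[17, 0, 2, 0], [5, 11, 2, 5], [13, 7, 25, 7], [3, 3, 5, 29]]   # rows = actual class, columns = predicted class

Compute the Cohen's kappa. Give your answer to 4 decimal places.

0.4778

Observed agreement pₒ = trace/N = 82/134 = 0.61194
Expected agreement pₑ = Σ (rowᵢ·colᵢ)/N² = (19·38 + 23·21 + 52·34 + 40·41)/134² = 0.25691
κ = (pₒ − pₑ)/(1 − pₑ) = (0.61194 − 0.25691)/(1 − 0.25691) = 0.4778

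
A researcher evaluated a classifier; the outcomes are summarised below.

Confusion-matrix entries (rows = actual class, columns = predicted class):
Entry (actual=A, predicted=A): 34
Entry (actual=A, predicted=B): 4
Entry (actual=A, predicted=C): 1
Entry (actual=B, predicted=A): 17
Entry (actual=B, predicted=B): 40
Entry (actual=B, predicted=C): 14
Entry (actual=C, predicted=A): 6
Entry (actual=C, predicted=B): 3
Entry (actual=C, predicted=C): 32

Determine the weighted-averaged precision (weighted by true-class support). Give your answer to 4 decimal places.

0.7391

Per-class precision (TP/(TP+FP)):
  A: TP=34, FP=17+6=23 → 34/57 = 0.59649
  B: TP=40, FP=4+3=7 → 40/47 = 0.85106
  C: TP=32, FP=1+14=15 → 32/47 = 0.68085
Weighted-precision = Σ (supportᵢ/N)·precisionᵢ with N=151: (39/151)·0.59649 + (71/151)·0.85106 + (41/151)·0.68085 = 0.7391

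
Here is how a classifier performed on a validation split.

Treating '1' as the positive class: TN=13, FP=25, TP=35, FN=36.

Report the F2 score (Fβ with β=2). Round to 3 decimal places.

Fβ = (1+β²)·TP / ((1+β²)·TP + β²·FN + FP), with β²=4
= 5·35 / (5·35 + 4·36 + 25) = 0.509

0.509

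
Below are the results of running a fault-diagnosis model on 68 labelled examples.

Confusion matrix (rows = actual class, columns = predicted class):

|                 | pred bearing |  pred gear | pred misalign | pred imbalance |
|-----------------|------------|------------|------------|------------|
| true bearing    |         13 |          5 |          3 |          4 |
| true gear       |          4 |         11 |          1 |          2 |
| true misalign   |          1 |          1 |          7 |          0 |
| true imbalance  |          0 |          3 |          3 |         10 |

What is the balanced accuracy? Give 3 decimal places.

Balanced accuracy = mean of per-class recall.
  bearing: recall = 13/25 = 0.5200
  gear: recall = 11/18 = 0.6111
  misalign: recall = 7/9 = 0.7778
  imbalance: recall = 10/16 = 0.6250
Mean = (0.5200 + 0.6111 + 0.7778 + 0.6250) / 4 = 0.633

0.633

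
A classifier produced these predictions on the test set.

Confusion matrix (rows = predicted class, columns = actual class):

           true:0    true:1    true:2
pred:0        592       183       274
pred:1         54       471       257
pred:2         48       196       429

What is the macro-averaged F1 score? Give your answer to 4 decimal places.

Per-class F1 score (2·TP/(2·TP+FP+FN)):
  0: TP=592, FP=183+274=457, FN=54+48=102 → 1184/1743 = 0.67929
  1: TP=471, FP=54+257=311, FN=183+196=379 → 942/1632 = 0.57721
  2: TP=429, FP=48+196=244, FN=274+257=531 → 858/1633 = 0.52541
Macro-F1 score = mean = (0.67929 + 0.57721 + 0.52541) / 3 = 0.5940

0.5940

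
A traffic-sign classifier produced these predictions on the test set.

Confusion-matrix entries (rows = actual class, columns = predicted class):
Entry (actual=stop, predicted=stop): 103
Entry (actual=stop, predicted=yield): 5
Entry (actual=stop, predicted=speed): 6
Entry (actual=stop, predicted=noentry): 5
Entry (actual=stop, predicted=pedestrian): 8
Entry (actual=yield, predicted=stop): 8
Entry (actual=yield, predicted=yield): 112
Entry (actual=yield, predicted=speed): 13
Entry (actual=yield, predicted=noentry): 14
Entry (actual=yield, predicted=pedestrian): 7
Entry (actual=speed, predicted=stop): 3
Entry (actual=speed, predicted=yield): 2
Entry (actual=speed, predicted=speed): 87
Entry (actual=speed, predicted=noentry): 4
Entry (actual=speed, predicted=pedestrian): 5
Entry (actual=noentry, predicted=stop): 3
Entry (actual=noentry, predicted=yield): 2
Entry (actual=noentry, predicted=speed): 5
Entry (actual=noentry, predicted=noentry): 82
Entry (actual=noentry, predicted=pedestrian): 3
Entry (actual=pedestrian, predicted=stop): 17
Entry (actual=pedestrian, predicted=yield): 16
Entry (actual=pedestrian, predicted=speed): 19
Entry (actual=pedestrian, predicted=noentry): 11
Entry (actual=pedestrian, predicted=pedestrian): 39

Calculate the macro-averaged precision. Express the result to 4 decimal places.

Per-class precision (TP/(TP+FP)):
  stop: TP=103, FP=8+3+3+17=31 → 103/134 = 0.76866
  yield: TP=112, FP=5+2+2+16=25 → 112/137 = 0.81752
  speed: TP=87, FP=6+13+5+19=43 → 87/130 = 0.66923
  noentry: TP=82, FP=5+14+4+11=34 → 82/116 = 0.70690
  pedestrian: TP=39, FP=8+7+5+3=23 → 39/62 = 0.62903
Macro-precision = mean = (0.76866 + 0.81752 + 0.66923 + 0.70690 + 0.62903) / 5 = 0.7183

0.7183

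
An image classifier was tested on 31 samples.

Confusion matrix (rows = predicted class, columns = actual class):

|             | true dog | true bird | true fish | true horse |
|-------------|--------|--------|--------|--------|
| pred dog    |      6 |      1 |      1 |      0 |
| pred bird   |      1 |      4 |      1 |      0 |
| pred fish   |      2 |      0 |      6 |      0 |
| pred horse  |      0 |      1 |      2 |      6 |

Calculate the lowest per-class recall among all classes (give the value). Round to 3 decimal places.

Per-class recall (TP/(TP+FN)):
  dog: TP=6, FN=1+2+0=3 → 6/9 = 0.6667
  bird: TP=4, FN=1+0+1=2 → 4/6 = 0.6667
  fish: TP=6, FN=1+1+2=4 → 6/10 = 0.6000
  horse: TP=6, FN=0+0+0=0 → 6/6 = 1.0000
Lowest is class 'fish' with recall = 0.600.

0.600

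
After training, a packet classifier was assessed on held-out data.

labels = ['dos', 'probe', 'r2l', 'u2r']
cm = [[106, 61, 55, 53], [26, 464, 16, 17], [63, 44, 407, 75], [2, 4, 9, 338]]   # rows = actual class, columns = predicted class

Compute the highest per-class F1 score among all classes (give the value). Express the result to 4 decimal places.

0.8467

Per-class F1 score (2·TP/(2·TP+FP+FN)):
  dos: TP=106, FP=26+63+2=91, FN=61+55+53=169 → 212/472 = 0.44915
  probe: TP=464, FP=61+44+4=109, FN=26+16+17=59 → 928/1096 = 0.84672
  r2l: TP=407, FP=55+16+9=80, FN=63+44+75=182 → 814/1076 = 0.75651
  u2r: TP=338, FP=53+17+75=145, FN=2+4+9=15 → 676/836 = 0.80861
Highest is class 'probe' with F1 score = 0.8467.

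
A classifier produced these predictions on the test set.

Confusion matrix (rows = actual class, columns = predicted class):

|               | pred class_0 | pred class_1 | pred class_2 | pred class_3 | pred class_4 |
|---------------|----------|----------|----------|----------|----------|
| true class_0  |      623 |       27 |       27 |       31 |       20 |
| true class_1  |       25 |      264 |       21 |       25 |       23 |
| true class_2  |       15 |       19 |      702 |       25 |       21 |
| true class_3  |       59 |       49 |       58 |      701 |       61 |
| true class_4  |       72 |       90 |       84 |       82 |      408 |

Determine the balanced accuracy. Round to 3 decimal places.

Balanced accuracy = mean of per-class recall.
  class_0: recall = 623/728 = 0.8558
  class_1: recall = 264/358 = 0.7374
  class_2: recall = 702/782 = 0.8977
  class_3: recall = 701/928 = 0.7554
  class_4: recall = 408/736 = 0.5543
Mean = (0.8558 + 0.7374 + 0.8977 + 0.7554 + 0.5543) / 5 = 0.760

0.760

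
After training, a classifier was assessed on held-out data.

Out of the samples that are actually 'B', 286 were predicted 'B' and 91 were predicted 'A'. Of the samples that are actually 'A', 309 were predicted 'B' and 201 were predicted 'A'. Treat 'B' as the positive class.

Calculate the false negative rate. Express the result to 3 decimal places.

FNR = FN/(FN+TP) = 91/(91+286) = 0.241

0.241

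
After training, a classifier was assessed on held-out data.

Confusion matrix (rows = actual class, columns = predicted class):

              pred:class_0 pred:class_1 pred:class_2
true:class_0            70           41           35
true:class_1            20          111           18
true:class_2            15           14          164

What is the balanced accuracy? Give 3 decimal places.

Balanced accuracy = mean of per-class recall.
  class_0: recall = 70/146 = 0.4795
  class_1: recall = 111/149 = 0.7450
  class_2: recall = 164/193 = 0.8497
Mean = (0.4795 + 0.7450 + 0.8497) / 3 = 0.691

0.691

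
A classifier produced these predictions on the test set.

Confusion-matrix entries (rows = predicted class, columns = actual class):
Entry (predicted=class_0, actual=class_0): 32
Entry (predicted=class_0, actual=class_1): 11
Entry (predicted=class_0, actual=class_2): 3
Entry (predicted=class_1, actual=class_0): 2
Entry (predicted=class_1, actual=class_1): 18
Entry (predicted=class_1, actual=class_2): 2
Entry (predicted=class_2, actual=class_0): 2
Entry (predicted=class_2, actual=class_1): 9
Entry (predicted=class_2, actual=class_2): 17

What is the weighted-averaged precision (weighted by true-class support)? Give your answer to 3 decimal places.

Per-class precision (TP/(TP+FP)):
  class_0: TP=32, FP=11+3=14 → 32/46 = 0.6957
  class_1: TP=18, FP=2+2=4 → 18/22 = 0.8182
  class_2: TP=17, FP=2+9=11 → 17/28 = 0.6071
Weighted-precision = Σ (supportᵢ/N)·precisionᵢ with N=96: (36/96)·0.6957 + (38/96)·0.8182 + (22/96)·0.6071 = 0.724

0.724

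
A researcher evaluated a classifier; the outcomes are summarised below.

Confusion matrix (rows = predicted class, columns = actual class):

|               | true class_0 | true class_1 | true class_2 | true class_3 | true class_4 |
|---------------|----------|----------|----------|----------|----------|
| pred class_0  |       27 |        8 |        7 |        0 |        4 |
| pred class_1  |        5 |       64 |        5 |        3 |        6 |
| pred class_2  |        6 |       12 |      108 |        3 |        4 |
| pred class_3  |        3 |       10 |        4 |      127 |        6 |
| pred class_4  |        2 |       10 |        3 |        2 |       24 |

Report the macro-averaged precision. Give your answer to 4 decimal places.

Per-class precision (TP/(TP+FP)):
  class_0: TP=27, FP=8+7+0+4=19 → 27/46 = 0.58696
  class_1: TP=64, FP=5+5+3+6=19 → 64/83 = 0.77108
  class_2: TP=108, FP=6+12+3+4=25 → 108/133 = 0.81203
  class_3: TP=127, FP=3+10+4+6=23 → 127/150 = 0.84667
  class_4: TP=24, FP=2+10+3+2=17 → 24/41 = 0.58537
Macro-precision = mean = (0.58696 + 0.77108 + 0.81203 + 0.84667 + 0.58537) / 5 = 0.7204

0.7204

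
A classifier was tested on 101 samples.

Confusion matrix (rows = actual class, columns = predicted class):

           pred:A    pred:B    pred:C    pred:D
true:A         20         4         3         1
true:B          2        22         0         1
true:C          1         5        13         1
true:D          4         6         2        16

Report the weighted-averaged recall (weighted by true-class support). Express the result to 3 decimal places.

Per-class recall (TP/(TP+FN)):
  A: TP=20, FN=4+3+1=8 → 20/28 = 0.7143
  B: TP=22, FN=2+0+1=3 → 22/25 = 0.8800
  C: TP=13, FN=1+5+1=7 → 13/20 = 0.6500
  D: TP=16, FN=4+6+2=12 → 16/28 = 0.5714
Weighted-recall = Σ (supportᵢ/N)·recallᵢ with N=101: (28/101)·0.7143 + (25/101)·0.8800 + (20/101)·0.6500 + (28/101)·0.5714 = 0.703

0.703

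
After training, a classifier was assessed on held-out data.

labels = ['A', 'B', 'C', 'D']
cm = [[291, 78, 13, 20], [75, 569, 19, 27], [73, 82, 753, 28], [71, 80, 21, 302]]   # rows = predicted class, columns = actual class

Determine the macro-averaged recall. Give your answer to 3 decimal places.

0.752

Per-class recall (TP/(TP+FN)):
  A: TP=291, FN=75+73+71=219 → 291/510 = 0.5706
  B: TP=569, FN=78+82+80=240 → 569/809 = 0.7033
  C: TP=753, FN=13+19+21=53 → 753/806 = 0.9342
  D: TP=302, FN=20+27+28=75 → 302/377 = 0.8011
Macro-recall = mean = (0.5706 + 0.7033 + 0.9342 + 0.8011) / 4 = 0.752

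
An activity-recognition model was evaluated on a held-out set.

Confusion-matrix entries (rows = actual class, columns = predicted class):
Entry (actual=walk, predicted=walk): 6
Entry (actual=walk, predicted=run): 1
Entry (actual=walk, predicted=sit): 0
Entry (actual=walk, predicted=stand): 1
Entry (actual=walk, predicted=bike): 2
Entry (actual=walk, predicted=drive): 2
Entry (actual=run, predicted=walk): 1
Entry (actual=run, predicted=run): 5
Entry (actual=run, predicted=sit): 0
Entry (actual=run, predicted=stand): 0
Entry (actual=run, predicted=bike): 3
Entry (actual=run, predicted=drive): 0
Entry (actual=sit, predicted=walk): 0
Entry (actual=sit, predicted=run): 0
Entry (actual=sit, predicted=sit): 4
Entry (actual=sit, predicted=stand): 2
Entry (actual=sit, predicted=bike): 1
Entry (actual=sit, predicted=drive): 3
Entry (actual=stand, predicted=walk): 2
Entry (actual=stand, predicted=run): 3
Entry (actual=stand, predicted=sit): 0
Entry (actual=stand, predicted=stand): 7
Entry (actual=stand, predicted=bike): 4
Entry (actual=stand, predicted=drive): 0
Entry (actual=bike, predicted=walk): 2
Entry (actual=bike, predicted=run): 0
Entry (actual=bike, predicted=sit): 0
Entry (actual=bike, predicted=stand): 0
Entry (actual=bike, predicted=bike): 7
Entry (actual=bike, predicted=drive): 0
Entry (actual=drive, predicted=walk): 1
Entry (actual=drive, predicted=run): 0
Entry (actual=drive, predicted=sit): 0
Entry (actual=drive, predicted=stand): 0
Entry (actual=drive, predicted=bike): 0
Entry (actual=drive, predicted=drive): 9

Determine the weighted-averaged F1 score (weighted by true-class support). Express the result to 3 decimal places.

Per-class F1 score (2·TP/(2·TP+FP+FN)):
  walk: TP=6, FP=1+0+2+2+1=6, FN=1+0+1+2+2=6 → 12/24 = 0.5000
  run: TP=5, FP=1+0+3+0+0=4, FN=1+0+0+3+0=4 → 10/18 = 0.5556
  sit: TP=4, FP=0+0+0+0+0=0, FN=0+0+2+1+3=6 → 8/14 = 0.5714
  stand: TP=7, FP=1+0+2+0+0=3, FN=2+3+0+4+0=9 → 14/26 = 0.5385
  bike: TP=7, FP=2+3+1+4+0=10, FN=2+0+0+0+0=2 → 14/26 = 0.5385
  drive: TP=9, FP=2+0+3+0+0=5, FN=1+0+0+0+0=1 → 18/24 = 0.7500
Weighted-F1 score = Σ (supportᵢ/N)·F1 scoreᵢ with N=66: (12/66)·0.5000 + (9/66)·0.5556 + (10/66)·0.5714 + (16/66)·0.5385 + (9/66)·0.5385 + (10/66)·0.7500 = 0.571

0.571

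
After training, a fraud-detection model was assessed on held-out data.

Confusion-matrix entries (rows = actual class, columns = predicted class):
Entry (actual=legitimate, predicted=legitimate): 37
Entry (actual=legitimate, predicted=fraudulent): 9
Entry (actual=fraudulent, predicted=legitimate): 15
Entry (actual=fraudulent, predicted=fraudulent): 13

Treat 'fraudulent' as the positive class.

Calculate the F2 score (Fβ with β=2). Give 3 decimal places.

0.485

Fβ = (1+β²)·TP / ((1+β²)·TP + β²·FN + FP), with β²=4
= 5·13 / (5·13 + 4·15 + 9) = 0.485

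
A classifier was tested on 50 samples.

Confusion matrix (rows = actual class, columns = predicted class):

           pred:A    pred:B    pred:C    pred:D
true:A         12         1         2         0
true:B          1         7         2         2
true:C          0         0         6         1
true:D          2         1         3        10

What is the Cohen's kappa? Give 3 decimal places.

Observed agreement pₒ = trace/N = 35/50 = 0.7000
Expected agreement pₑ = Σ (rowᵢ·colᵢ)/N² = (15·15 + 12·9 + 7·13 + 16·13)/50² = 0.2528
κ = (pₒ − pₑ)/(1 − pₑ) = (0.7000 − 0.2528)/(1 − 0.2528) = 0.599

0.599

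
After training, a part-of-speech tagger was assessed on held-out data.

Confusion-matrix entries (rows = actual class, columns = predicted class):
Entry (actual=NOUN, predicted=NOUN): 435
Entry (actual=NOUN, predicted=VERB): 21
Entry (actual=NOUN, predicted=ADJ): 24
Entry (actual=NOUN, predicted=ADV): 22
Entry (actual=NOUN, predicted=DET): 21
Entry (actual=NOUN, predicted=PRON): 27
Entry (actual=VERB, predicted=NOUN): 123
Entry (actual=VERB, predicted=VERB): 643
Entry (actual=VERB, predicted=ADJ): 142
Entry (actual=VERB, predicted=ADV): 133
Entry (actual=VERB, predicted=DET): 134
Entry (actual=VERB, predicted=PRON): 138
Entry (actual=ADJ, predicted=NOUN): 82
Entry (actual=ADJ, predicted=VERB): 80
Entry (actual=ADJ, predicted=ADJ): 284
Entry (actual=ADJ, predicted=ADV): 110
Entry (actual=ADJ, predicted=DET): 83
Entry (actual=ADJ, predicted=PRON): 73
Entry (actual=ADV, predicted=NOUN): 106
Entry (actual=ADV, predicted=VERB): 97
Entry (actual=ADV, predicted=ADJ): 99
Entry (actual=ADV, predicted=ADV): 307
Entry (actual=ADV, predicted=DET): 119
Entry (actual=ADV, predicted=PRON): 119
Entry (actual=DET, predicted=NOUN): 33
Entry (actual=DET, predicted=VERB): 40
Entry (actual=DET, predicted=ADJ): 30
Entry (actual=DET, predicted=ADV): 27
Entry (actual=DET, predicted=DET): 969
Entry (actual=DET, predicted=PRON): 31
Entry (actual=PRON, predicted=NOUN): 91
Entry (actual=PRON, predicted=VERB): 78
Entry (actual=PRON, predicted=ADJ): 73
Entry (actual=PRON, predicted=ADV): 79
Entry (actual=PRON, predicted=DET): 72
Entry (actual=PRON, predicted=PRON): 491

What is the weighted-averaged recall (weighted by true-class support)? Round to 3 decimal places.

Per-class recall (TP/(TP+FN)):
  NOUN: TP=435, FN=21+24+22+21+27=115 → 435/550 = 0.7909
  VERB: TP=643, FN=123+142+133+134+138=670 → 643/1313 = 0.4897
  ADJ: TP=284, FN=82+80+110+83+73=428 → 284/712 = 0.3989
  ADV: TP=307, FN=106+97+99+119+119=540 → 307/847 = 0.3625
  DET: TP=969, FN=33+40+30+27+31=161 → 969/1130 = 0.8575
  PRON: TP=491, FN=91+78+73+79+72=393 → 491/884 = 0.5554
Weighted-recall = Σ (supportᵢ/N)·recallᵢ with N=5436: (550/5436)·0.7909 + (1313/5436)·0.4897 + (712/5436)·0.3989 + (847/5436)·0.3625 + (1130/5436)·0.8575 + (884/5436)·0.5554 = 0.576

0.576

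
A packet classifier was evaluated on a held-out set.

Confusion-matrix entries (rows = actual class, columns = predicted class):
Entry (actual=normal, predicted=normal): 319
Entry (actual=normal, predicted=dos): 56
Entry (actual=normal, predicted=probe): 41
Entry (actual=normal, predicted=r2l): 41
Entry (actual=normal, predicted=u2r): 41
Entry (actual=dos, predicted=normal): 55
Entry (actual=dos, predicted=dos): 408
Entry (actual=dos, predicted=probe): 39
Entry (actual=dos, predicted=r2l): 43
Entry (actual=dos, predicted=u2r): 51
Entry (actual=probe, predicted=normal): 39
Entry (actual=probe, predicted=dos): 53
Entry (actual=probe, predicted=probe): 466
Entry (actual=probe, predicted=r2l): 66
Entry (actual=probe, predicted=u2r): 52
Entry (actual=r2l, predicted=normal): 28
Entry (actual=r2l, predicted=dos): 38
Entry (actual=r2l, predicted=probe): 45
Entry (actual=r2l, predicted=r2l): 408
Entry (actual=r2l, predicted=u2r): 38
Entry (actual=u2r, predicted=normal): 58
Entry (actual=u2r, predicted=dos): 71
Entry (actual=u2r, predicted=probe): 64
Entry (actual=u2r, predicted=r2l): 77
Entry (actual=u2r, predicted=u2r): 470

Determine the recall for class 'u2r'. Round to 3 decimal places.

0.635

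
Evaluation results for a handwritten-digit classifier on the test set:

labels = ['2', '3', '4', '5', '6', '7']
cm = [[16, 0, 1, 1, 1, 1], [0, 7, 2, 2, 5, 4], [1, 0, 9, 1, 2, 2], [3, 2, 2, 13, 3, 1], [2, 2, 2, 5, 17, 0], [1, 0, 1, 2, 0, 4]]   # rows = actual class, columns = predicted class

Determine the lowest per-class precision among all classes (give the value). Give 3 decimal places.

Per-class precision (TP/(TP+FP)):
  2: TP=16, FP=0+1+3+2+1=7 → 16/23 = 0.6957
  3: TP=7, FP=0+0+2+2+0=4 → 7/11 = 0.6364
  4: TP=9, FP=1+2+2+2+1=8 → 9/17 = 0.5294
  5: TP=13, FP=1+2+1+5+2=11 → 13/24 = 0.5417
  6: TP=17, FP=1+5+2+3+0=11 → 17/28 = 0.6071
  7: TP=4, FP=1+4+2+1+0=8 → 4/12 = 0.3333
Lowest is class '7' with precision = 0.333.

0.333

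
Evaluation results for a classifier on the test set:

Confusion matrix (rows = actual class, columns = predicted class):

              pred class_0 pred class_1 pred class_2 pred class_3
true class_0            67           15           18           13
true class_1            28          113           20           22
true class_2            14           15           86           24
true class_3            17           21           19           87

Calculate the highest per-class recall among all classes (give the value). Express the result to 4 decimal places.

0.6187

Per-class recall (TP/(TP+FN)):
  class_0: TP=67, FN=15+18+13=46 → 67/113 = 0.59292
  class_1: TP=113, FN=28+20+22=70 → 113/183 = 0.61749
  class_2: TP=86, FN=14+15+24=53 → 86/139 = 0.61871
  class_3: TP=87, FN=17+21+19=57 → 87/144 = 0.60417
Highest is class 'class_2' with recall = 0.6187.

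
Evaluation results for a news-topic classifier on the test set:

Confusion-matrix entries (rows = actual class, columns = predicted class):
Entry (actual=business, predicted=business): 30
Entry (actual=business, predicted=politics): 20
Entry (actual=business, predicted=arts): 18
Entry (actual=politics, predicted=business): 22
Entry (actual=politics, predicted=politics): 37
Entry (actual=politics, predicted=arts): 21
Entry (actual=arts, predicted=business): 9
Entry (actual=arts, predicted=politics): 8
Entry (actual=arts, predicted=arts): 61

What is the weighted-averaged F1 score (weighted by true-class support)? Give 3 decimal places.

0.557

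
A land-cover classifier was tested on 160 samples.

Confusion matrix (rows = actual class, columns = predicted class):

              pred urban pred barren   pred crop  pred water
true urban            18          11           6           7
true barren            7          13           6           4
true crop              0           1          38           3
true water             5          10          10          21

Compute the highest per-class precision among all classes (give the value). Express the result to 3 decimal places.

0.633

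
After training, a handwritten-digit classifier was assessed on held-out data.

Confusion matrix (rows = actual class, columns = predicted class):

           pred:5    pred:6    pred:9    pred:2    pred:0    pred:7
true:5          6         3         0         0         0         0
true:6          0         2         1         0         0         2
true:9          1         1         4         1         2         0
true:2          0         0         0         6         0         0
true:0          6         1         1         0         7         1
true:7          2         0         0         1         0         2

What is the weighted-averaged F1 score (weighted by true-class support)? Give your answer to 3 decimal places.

0.541

Per-class F1 score (2·TP/(2·TP+FP+FN)):
  5: TP=6, FP=0+1+0+6+2=9, FN=3+0+0+0+0=3 → 12/24 = 0.5000
  6: TP=2, FP=3+1+0+1+0=5, FN=0+1+0+0+2=3 → 4/12 = 0.3333
  9: TP=4, FP=0+1+0+1+0=2, FN=1+1+1+2+0=5 → 8/15 = 0.5333
  2: TP=6, FP=0+0+1+0+1=2, FN=0+0+0+0+0=0 → 12/14 = 0.8571
  0: TP=7, FP=0+0+2+0+0=2, FN=6+1+1+0+1=9 → 14/25 = 0.5600
  7: TP=2, FP=0+2+0+0+1=3, FN=2+0+0+1+0=3 → 4/10 = 0.4000
Weighted-F1 score = Σ (supportᵢ/N)·F1 scoreᵢ with N=50: (9/50)·0.5000 + (5/50)·0.3333 + (9/50)·0.5333 + (6/50)·0.8571 + (16/50)·0.5600 + (5/50)·0.4000 = 0.541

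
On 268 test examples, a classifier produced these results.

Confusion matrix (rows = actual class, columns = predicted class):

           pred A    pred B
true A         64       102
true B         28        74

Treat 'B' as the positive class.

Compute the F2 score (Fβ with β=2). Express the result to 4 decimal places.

Fβ = (1+β²)·TP / ((1+β²)·TP + β²·FN + FP), with β²=4
= 5·74 / (5·74 + 4·28 + 102) = 0.6336

0.6336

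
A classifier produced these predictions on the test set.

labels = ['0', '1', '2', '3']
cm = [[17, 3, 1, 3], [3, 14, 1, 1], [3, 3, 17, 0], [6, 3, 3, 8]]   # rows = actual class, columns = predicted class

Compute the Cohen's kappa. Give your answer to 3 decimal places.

Observed agreement pₒ = trace/N = 56/86 = 0.6512
Expected agreement pₑ = Σ (rowᵢ·colᵢ)/N² = (24·29 + 19·23 + 23·22 + 20·12)/86² = 0.2541
κ = (pₒ − pₑ)/(1 − pₑ) = (0.6512 − 0.2541)/(1 − 0.2541) = 0.532

0.532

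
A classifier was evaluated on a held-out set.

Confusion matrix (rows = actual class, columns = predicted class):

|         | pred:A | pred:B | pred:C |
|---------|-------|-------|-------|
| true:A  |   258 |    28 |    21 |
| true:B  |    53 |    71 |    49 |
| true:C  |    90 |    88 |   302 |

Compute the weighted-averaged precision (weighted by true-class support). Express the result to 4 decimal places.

0.6801

Per-class precision (TP/(TP+FP)):
  A: TP=258, FP=53+90=143 → 258/401 = 0.64339
  B: TP=71, FP=28+88=116 → 71/187 = 0.37968
  C: TP=302, FP=21+49=70 → 302/372 = 0.81183
Weighted-precision = Σ (supportᵢ/N)·precisionᵢ with N=960: (307/960)·0.64339 + (173/960)·0.37968 + (480/960)·0.81183 = 0.6801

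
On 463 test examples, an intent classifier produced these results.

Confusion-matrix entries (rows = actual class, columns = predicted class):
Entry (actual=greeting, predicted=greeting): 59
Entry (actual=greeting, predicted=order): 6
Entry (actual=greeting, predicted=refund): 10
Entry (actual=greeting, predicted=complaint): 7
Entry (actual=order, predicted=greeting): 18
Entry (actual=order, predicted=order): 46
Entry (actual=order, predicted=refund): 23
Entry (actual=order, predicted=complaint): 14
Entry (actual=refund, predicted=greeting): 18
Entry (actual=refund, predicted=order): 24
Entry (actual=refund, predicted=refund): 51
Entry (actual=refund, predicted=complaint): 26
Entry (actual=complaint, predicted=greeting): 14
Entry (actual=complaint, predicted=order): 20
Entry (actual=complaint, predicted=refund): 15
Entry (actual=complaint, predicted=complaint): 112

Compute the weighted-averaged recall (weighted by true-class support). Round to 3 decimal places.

Per-class recall (TP/(TP+FN)):
  greeting: TP=59, FN=6+10+7=23 → 59/82 = 0.7195
  order: TP=46, FN=18+23+14=55 → 46/101 = 0.4554
  refund: TP=51, FN=18+24+26=68 → 51/119 = 0.4286
  complaint: TP=112, FN=14+20+15=49 → 112/161 = 0.6957
Weighted-recall = Σ (supportᵢ/N)·recallᵢ with N=463: (82/463)·0.7195 + (101/463)·0.4554 + (119/463)·0.4286 + (161/463)·0.6957 = 0.579

0.579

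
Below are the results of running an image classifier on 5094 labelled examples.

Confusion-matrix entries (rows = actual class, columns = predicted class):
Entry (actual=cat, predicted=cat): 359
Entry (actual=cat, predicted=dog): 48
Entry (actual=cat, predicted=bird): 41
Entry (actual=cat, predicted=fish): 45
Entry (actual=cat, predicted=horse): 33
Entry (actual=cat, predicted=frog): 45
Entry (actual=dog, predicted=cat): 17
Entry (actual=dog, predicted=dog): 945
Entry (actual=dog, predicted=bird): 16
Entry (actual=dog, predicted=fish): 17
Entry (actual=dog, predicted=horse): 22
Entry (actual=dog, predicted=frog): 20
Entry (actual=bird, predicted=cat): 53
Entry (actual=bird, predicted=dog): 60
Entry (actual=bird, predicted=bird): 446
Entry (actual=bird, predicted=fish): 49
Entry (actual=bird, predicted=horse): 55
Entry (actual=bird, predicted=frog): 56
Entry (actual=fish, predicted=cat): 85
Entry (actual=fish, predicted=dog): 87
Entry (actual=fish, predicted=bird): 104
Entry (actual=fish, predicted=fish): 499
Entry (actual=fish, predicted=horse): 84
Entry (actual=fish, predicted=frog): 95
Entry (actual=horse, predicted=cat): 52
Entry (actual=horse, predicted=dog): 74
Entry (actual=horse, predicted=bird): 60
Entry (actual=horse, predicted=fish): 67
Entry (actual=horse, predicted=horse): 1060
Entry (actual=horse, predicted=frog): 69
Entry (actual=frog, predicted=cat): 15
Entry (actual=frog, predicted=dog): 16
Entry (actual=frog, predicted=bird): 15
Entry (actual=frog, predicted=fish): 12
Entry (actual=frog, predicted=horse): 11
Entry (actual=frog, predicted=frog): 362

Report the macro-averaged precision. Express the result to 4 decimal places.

0.6936

Per-class precision (TP/(TP+FP)):
  cat: TP=359, FP=17+53+85+52+15=222 → 359/581 = 0.61790
  dog: TP=945, FP=48+60+87+74+16=285 → 945/1230 = 0.76829
  bird: TP=446, FP=41+16+104+60+15=236 → 446/682 = 0.65396
  fish: TP=499, FP=45+17+49+67+12=190 → 499/689 = 0.72424
  horse: TP=1060, FP=33+22+55+84+11=205 → 1060/1265 = 0.83794
  frog: TP=362, FP=45+20+56+95+69=285 → 362/647 = 0.55951
Macro-precision = mean = (0.61790 + 0.76829 + 0.65396 + 0.72424 + 0.83794 + 0.55951) / 6 = 0.6936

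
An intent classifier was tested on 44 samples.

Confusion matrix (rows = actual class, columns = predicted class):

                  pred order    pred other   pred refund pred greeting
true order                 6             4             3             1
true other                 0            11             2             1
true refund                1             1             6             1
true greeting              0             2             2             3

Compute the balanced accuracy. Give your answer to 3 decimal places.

Balanced accuracy = mean of per-class recall.
  order: recall = 6/14 = 0.4286
  other: recall = 11/14 = 0.7857
  refund: recall = 6/9 = 0.6667
  greeting: recall = 3/7 = 0.4286
Mean = (0.4286 + 0.7857 + 0.6667 + 0.4286) / 4 = 0.577

0.577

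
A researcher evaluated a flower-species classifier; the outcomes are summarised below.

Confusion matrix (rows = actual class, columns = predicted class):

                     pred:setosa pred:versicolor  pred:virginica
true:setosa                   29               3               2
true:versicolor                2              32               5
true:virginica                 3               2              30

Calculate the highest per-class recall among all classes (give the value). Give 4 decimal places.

0.8571

Per-class recall (TP/(TP+FN)):
  setosa: TP=29, FN=3+2=5 → 29/34 = 0.85294
  versicolor: TP=32, FN=2+5=7 → 32/39 = 0.82051
  virginica: TP=30, FN=3+2=5 → 30/35 = 0.85714
Highest is class 'virginica' with recall = 0.8571.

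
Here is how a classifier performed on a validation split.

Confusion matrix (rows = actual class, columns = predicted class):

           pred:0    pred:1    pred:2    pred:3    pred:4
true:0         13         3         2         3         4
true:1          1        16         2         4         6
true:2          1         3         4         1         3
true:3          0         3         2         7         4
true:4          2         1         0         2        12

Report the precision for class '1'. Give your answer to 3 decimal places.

0.615

One-vs-rest for '1': TP = diagonal; FP = other classes predicted '1'; FN = '1' predicted as other.
precision = TP/(TP+FP).
1: TP=16, FP=3+3+3+1=10 → 16/26 = 0.6154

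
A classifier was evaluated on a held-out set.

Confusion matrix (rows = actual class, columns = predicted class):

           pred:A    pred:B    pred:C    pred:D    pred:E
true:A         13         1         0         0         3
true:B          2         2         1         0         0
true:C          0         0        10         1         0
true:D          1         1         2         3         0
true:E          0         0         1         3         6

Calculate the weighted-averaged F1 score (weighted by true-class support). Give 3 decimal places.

0.675

Per-class F1 score (2·TP/(2·TP+FP+FN)):
  A: TP=13, FP=2+0+1+0=3, FN=1+0+0+3=4 → 26/33 = 0.7879
  B: TP=2, FP=1+0+1+0=2, FN=2+1+0+0=3 → 4/9 = 0.4444
  C: TP=10, FP=0+1+2+1=4, FN=0+0+1+0=1 → 20/25 = 0.8000
  D: TP=3, FP=0+0+1+3=4, FN=1+1+2+0=4 → 6/14 = 0.4286
  E: TP=6, FP=3+0+0+0=3, FN=0+0+1+3=4 → 12/19 = 0.6316
Weighted-F1 score = Σ (supportᵢ/N)·F1 scoreᵢ with N=50: (17/50)·0.7879 + (5/50)·0.4444 + (11/50)·0.8000 + (7/50)·0.4286 + (10/50)·0.6316 = 0.675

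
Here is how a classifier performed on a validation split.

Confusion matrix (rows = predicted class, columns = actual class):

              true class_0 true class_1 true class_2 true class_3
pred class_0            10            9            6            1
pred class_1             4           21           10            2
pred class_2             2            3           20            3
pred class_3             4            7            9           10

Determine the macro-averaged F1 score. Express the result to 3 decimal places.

0.491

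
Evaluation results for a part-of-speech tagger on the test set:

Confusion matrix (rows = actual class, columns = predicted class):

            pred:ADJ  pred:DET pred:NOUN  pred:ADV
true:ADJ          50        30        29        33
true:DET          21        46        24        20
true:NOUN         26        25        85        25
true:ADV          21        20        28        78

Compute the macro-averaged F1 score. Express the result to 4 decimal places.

Per-class F1 score (2·TP/(2·TP+FP+FN)):
  ADJ: TP=50, FP=21+26+21=68, FN=30+29+33=92 → 100/260 = 0.38462
  DET: TP=46, FP=30+25+20=75, FN=21+24+20=65 → 92/232 = 0.39655
  NOUN: TP=85, FP=29+24+28=81, FN=26+25+25=76 → 170/327 = 0.51988
  ADV: TP=78, FP=33+20+25=78, FN=21+20+28=69 → 156/303 = 0.51485
Macro-F1 score = mean = (0.38462 + 0.39655 + 0.51988 + 0.51485) / 4 = 0.4540

0.4540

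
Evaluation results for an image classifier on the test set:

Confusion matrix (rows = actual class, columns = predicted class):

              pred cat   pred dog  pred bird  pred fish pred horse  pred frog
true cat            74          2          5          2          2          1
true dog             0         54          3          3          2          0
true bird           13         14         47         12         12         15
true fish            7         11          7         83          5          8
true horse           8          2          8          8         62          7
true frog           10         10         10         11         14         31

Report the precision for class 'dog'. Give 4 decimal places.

precision = TP/(TP+FP).
dog: TP=54, FP=2+14+11+2+10=39 → 54/93 = 0.58065

0.5806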